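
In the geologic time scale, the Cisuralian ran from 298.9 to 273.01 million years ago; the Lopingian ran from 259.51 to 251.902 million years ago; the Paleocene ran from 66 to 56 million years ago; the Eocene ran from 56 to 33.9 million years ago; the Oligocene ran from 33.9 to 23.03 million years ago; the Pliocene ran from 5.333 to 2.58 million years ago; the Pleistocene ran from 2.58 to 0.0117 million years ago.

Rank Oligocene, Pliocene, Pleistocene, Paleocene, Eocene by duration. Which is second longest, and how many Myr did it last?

Durations: Oligocene 10.87; Pliocene 2.753; Pleistocene 2.5683; Paleocene 10; Eocene 22.1 Myr.
Sorted longest-first: Eocene (22.1), Oligocene (10.87), Paleocene (10), Pliocene (2.753), Pleistocene (2.5683).
The second longest is Oligocene at 10.87 Myr.

Oligocene, 10.87 million years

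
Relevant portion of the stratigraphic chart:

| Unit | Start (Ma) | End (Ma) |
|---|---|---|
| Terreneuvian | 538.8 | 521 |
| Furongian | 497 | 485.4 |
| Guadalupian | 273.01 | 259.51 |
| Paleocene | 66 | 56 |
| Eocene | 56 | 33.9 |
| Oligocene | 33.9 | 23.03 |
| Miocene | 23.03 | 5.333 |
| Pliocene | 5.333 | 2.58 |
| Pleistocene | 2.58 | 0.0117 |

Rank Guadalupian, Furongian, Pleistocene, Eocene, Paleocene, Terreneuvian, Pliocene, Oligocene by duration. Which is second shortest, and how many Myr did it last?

Pliocene, 2.753 million years

Durations: Guadalupian 13.5; Furongian 11.6; Pleistocene 2.5683; Eocene 22.1; Paleocene 10; Terreneuvian 17.8; Pliocene 2.753; Oligocene 10.87 Myr.
Sorted shortest-first: Pleistocene (2.5683), Pliocene (2.753), Paleocene (10), Oligocene (10.87), Furongian (11.6), Guadalupian (13.5), Terreneuvian (17.8), Eocene (22.1).
The second shortest is Pliocene at 2.753 Myr.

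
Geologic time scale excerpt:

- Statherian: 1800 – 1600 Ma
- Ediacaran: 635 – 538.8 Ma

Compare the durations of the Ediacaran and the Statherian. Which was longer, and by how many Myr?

Ediacaran: 635 − 538.8 = 96.2 Myr.
Statherian: 1800 − 1600 = 200 Myr.
Difference: 200 − 96.2 = 103.8 Myr, so the Statherian was longer.

Statherian, by 103.8 million years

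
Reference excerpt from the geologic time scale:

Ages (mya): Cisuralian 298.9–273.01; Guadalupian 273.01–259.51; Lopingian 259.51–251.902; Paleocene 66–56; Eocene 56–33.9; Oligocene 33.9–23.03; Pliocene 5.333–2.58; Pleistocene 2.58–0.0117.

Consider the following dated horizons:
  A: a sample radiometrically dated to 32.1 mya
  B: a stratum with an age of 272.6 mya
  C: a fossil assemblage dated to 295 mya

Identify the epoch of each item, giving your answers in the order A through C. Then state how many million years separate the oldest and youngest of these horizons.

A: 32.1 Ma lies in 33.9–23.03 Ma, so Oligocene.
B: 272.6 Ma lies in 273.01–259.51 Ma, so Guadalupian.
C: 295 Ma lies in 298.9–273.01 Ma, so Cisuralian.
Oldest = 295 Ma, youngest = 32.1 Ma → span 262.9 Myr.

A — Oligocene; B — Guadalupian; C — Cisuralian; span 262.9 million years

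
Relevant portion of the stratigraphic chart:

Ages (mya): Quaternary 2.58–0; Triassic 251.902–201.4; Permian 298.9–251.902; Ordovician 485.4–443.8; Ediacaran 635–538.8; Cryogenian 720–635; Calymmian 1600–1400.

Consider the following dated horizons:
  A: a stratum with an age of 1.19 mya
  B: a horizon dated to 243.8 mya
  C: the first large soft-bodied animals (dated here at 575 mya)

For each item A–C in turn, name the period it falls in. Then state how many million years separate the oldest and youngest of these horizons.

Match each age against the start–end ranges in the excerpt: A = 1.19 Ma → Quaternary (2.58–0); B = 243.8 Ma → Triassic (251.902–201.4); C = 575 Ma → Ediacaran (635–538.8).
The largest age is 575 Ma and the smallest is 1.19 Ma; their difference is 573.81 Myr.

A — Quaternary; B — Triassic; C — Ediacaran; span 573.81 million years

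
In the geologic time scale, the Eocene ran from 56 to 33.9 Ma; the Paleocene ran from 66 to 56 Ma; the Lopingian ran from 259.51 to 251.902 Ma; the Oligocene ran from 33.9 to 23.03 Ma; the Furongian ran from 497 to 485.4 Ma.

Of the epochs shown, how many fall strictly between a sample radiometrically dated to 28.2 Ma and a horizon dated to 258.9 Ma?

The older date is 258.9 Ma and the younger is 28.2 Ma.
Epochs with start < 258.9 and end > 28.2 Ma: Paleocene (66–56), Eocene (56–33.9).
That is 2 complete epochs.

2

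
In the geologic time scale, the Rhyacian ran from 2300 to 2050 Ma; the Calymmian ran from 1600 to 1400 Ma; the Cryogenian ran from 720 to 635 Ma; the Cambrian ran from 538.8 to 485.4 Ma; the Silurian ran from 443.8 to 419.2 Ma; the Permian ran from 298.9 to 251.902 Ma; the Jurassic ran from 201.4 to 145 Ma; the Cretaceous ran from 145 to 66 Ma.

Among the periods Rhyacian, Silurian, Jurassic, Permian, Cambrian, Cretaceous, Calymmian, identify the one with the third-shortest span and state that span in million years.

Cambrian, 53.4 million years

Start − end for each: Rhyacian 2300 − 2050 = 250; Silurian 443.8 − 419.2 = 24.6; Jurassic 201.4 − 145 = 56.4; Permian 298.9 − 251.902 = 46.998; Cambrian 538.8 − 485.4 = 53.4; Cretaceous 145 − 66 = 79; Calymmian 1600 − 1400 = 200.
Ranking these from shortest: Silurian < Permian < Cambrian < Jurassic < Cretaceous < Calymmian < Rhyacian.
Position 3 in that ranking is Cambrian, which lasted 53.4 Myr.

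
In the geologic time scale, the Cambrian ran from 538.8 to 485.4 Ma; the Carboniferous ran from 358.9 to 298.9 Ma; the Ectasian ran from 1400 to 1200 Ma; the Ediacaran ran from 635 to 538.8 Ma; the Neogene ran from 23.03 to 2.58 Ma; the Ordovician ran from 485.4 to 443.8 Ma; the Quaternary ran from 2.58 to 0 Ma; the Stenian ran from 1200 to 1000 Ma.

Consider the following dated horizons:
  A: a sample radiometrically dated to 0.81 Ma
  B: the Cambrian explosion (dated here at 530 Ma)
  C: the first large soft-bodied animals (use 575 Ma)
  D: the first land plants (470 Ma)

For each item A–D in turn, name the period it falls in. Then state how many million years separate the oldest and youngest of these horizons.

A — Quaternary; B — Cambrian; C — Ediacaran; D — Ordovician; span 574.19 million years

Match each age against the start–end ranges in the excerpt: A = 0.81 Ma → Quaternary (2.58–0); B = 530 Ma → Cambrian (538.8–485.4); C = 575 Ma → Ediacaran (635–538.8); D = 470 Ma → Ordovician (485.4–443.8).
The largest age is 575 Ma and the smallest is 0.81 Ma; their difference is 574.19 Myr.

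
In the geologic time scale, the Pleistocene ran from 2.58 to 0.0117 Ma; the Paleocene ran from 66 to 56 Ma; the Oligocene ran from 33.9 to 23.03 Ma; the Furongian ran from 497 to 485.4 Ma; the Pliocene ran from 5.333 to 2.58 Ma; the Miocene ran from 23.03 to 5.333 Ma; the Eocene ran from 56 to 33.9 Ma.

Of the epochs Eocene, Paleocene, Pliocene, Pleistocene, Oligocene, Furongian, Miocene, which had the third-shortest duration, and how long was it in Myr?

Paleocene, 10 million years

Start − end for each: Eocene 56 − 33.9 = 22.1; Paleocene 66 − 56 = 10; Pliocene 5.333 − 2.58 = 2.753; Pleistocene 2.58 − 0.0117 = 2.5683; Oligocene 33.9 − 23.03 = 10.87; Furongian 497 − 485.4 = 11.6; Miocene 23.03 − 5.333 = 17.697.
Ranking these from shortest: Pleistocene < Pliocene < Paleocene < Oligocene < Furongian < Miocene < Eocene.
Position 3 in that ranking is Paleocene, which lasted 10 Myr.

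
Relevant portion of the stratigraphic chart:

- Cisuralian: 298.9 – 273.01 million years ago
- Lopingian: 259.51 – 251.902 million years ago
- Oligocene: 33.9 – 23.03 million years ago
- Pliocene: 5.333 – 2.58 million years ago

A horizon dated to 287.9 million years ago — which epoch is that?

Cisuralian

287.9 Ma lies between 298.9 and 273.01 Ma, so it falls in the Cisuralian.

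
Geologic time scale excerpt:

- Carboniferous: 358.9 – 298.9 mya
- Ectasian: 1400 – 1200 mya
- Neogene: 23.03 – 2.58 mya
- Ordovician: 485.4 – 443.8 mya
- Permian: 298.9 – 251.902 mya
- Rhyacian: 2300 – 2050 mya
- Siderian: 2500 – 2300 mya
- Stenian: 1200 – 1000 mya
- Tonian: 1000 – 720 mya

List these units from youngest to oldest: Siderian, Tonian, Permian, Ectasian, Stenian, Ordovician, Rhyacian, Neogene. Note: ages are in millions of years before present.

The oldest of these is Siderian (starts 2500 Ma) and the youngest is Neogene (ends 2.58 Ma).
In between, by decreasing start age: Rhyacian (2300), Ectasian (1400), Stenian (1200), Tonian (1000), Ordovician (485.4), Permian (298.9).
Listing youngest first means reversing that sequence.

Neogene, then Permian, then Ordovician, then Tonian, then Stenian, then Ectasian, then Rhyacian, then Siderian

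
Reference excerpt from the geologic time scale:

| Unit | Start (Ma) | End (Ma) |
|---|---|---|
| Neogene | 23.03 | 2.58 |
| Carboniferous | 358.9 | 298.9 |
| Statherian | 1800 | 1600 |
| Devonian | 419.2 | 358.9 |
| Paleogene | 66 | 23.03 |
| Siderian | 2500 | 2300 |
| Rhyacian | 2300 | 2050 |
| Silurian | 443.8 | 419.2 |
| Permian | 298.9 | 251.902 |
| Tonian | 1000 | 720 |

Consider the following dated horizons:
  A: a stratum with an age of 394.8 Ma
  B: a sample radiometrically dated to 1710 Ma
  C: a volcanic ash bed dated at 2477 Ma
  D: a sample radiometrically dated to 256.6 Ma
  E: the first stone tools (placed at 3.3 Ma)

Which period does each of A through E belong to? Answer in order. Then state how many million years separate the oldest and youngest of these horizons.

A — Devonian; B — Statherian; C — Siderian; D — Permian; E — Neogene; span 2473.7 million years

Match each age against the start–end ranges in the excerpt: A = 394.8 Ma → Devonian (419.2–358.9); B = 1710 Ma → Statherian (1800–1600); C = 2477 Ma → Siderian (2500–2300); D = 256.6 Ma → Permian (298.9–251.902); E = 3.3 Ma → Neogene (23.03–2.58).
The largest age is 2477 Ma and the smallest is 3.3 Ma; their difference is 2473.7 Myr.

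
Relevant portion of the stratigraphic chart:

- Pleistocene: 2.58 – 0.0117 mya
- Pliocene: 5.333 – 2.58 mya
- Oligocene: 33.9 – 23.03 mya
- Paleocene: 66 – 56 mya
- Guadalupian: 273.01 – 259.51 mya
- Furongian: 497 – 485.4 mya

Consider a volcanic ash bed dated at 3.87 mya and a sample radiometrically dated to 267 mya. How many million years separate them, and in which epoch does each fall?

263.13 million years apart; the first in the Pliocene, the second in the Guadalupian

Elapsed time: 267 − 3.87 = 263.13 Myr.
3.87 Ma lies within 5.333–2.58 Ma: Pliocene.
267 Ma lies within 273.01–259.51 Ma: Guadalupian.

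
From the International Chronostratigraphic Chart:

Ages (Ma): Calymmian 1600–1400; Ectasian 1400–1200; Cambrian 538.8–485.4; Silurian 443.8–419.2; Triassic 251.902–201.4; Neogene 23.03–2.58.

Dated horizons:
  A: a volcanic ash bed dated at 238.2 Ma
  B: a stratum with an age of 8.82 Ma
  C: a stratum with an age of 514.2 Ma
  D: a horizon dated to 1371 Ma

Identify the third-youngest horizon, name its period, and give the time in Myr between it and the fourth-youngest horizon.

C, in the Cambrian; 856.8 million years to D

Smaller Ma means younger, so youngest first: B 8.82 < A 238.2 < C 514.2 < D 1371.
Counting 3 along gives C (514.2 Ma); the excerpt puts that inside the Cambrian, 538.8–485.4 Ma.
Next in line is D (1371 Ma), and 1371 − 514.2 = 856.8 Myr.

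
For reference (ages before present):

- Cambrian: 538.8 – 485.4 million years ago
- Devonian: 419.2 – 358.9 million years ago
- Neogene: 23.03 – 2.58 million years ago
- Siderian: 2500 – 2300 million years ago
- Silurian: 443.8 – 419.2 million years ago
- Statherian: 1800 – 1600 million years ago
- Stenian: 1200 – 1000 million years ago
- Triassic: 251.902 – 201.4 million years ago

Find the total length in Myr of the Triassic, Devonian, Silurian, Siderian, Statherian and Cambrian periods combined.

588.802 million years

Each duration: Triassic = 50.502; Devonian = 60.3; Silurian = 24.6; Siderian = 200; Statherian = 200; Cambrian = 53.4.
Sum: 50.502 + 60.3 + 24.6 + 200 + 200 + 53.4 = 588.802 Myr.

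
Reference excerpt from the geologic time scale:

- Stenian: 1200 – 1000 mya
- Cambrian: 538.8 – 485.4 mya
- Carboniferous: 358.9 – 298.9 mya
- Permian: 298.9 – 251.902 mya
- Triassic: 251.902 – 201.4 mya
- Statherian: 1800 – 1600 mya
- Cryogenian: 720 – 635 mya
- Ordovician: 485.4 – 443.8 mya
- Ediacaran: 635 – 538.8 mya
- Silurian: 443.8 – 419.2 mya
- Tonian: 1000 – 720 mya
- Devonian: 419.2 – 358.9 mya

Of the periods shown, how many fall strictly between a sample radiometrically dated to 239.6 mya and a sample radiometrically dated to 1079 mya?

The older date is 1079 Ma and the younger is 239.6 Ma.
Periods with start < 1079 and end > 239.6 Ma: Tonian (1000–720), Cryogenian (720–635), Ediacaran (635–538.8), Cambrian (538.8–485.4), Ordovician (485.4–443.8), Silurian (443.8–419.2), Devonian (419.2–358.9), Carboniferous (358.9–298.9), Permian (298.9–251.902).
That is 9 complete periods.

9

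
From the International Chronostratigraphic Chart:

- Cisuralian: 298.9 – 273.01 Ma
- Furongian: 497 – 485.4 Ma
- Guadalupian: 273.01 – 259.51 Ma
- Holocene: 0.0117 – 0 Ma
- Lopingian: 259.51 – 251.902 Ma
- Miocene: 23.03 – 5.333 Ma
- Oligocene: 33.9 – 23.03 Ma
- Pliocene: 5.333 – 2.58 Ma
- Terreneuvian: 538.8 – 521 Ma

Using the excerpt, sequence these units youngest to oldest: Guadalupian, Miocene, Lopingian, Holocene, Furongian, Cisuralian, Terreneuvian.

The oldest of these is Terreneuvian (starts 538.8 Ma) and the youngest is Holocene (ends 0 Ma).
In between, by decreasing start age: Furongian (497), Cisuralian (298.9), Guadalupian (273.01), Lopingian (259.51), Miocene (23.03).
Listing youngest first means reversing that sequence.

Holocene → Miocene → Lopingian → Guadalupian → Cisuralian → Furongian → Terreneuvian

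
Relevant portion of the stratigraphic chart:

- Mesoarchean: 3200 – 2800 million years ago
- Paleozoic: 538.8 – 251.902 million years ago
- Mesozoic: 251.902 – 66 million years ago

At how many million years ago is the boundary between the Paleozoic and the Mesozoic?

The Paleozoic ends and the Mesozoic begins at 251.902 million years ago.

251.902 million years ago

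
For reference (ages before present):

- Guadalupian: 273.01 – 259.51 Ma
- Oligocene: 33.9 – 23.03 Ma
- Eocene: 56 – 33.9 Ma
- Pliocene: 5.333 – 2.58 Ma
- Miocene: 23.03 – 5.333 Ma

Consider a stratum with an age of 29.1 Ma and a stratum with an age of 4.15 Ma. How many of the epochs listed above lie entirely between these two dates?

The older date is 29.1 Ma and the younger is 4.15 Ma.
Epochs with start < 29.1 and end > 4.15 Ma: Miocene (23.03–5.333).
That is 1 complete epoch.

1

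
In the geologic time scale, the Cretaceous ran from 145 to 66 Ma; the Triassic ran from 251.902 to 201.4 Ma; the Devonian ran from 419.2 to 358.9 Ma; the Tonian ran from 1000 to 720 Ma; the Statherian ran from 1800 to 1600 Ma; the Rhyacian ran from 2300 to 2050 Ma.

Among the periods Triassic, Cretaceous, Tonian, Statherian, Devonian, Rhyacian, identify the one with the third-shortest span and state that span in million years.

Cretaceous, 79 million years

Start − end for each: Triassic 251.902 − 201.4 = 50.502; Cretaceous 145 − 66 = 79; Tonian 1000 − 720 = 280; Statherian 1800 − 1600 = 200; Devonian 419.2 − 358.9 = 60.3; Rhyacian 2300 − 2050 = 250.
Ranking these from shortest: Triassic < Devonian < Cretaceous < Statherian < Rhyacian < Tonian.
Position 3 in that ranking is Cretaceous, which lasted 79 Myr.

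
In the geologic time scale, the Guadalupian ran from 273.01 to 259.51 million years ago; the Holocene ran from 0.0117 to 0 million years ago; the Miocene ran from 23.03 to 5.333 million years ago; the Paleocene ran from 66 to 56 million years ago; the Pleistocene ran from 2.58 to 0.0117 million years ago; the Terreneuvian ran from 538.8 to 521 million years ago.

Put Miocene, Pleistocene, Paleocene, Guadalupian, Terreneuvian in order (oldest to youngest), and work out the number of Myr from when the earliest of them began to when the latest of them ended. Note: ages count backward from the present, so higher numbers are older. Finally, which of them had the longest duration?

Terreneuvian → Guadalupian → Paleocene → Miocene → Pleistocene; total span 538.7883 Myr; longest is Terreneuvian

From the excerpt: Miocene 23.03–5.333; Pleistocene 2.58–0.0117; Paleocene 66–56; Guadalupian 273.01–259.51; Terreneuvian 538.8–521 (Ma).
Larger Ma is earlier, so the oldest is Terreneuvian and the youngest is Pleistocene; oldest to youngest: Terreneuvian, Guadalupian, Paleocene, Miocene, Pleistocene.
Oldest start 538.8 minus youngest end 0.0117 gives 538.7883 Myr overall.
Individual lengths (start − end): Pleistocene 2.5683; Terreneuvian 17.8; Paleocene 10; Miocene 17.697; Guadalupian 13.5. The largest is Terreneuvian at 17.8 Myr.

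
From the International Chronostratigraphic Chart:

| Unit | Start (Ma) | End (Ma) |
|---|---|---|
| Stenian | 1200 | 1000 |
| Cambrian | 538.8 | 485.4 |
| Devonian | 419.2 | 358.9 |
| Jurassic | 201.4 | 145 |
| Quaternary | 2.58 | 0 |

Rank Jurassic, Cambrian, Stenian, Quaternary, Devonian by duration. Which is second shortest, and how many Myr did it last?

Durations: Jurassic 56.4; Cambrian 53.4; Stenian 200; Quaternary 2.58; Devonian 60.3 Myr.
Sorted shortest-first: Quaternary (2.58), Cambrian (53.4), Jurassic (56.4), Devonian (60.3), Stenian (200).
The second shortest is Cambrian at 53.4 Myr.

Cambrian, 53.4 million years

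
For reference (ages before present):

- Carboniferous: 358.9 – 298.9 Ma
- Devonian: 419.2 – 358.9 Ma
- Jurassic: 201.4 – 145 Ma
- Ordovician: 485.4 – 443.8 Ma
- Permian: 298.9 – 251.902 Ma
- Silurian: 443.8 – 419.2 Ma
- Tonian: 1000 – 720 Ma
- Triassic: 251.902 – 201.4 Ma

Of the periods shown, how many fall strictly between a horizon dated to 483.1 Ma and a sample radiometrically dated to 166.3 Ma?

The older date is 483.1 Ma and the younger is 166.3 Ma.
Periods with start < 483.1 and end > 166.3 Ma: Silurian (443.8–419.2), Devonian (419.2–358.9), Carboniferous (358.9–298.9), Permian (298.9–251.902), Triassic (251.902–201.4).
That is 5 complete periods.

5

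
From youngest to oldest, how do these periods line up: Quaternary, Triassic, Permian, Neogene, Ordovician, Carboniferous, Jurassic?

Era membership (oldest first within each) — Paleozoic: Ordovician, Carboniferous, Permian; Mesozoic: Triassic, Jurassic; Cenozoic: Neogene, Quaternary. Paleozoic precedes Mesozoic, which precedes Cenozoic. Concatenating the groups in that era order and then reversing gives youngest to oldest.

Quaternary, then Neogene, then Jurassic, then Triassic, then Permian, then Carboniferous, then Ordovician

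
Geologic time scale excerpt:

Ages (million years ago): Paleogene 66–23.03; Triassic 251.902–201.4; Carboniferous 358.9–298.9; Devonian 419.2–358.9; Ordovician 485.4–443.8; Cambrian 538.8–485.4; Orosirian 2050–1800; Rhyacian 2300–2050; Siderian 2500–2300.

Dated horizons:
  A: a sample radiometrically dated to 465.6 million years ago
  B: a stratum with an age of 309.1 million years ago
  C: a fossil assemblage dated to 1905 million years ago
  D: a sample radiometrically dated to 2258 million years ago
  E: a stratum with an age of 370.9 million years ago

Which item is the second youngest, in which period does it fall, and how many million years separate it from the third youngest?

E, in the Devonian; 94.7 million years to A

Smaller Ma means younger, so youngest first: B 309.1 < E 370.9 < A 465.6 < C 1905 < D 2258.
Counting 2 along gives E (370.9 Ma); the excerpt puts that inside the Devonian, 419.2–358.9 Ma.
Next in line is A (465.6 Ma), and 465.6 − 370.9 = 94.7 Myr.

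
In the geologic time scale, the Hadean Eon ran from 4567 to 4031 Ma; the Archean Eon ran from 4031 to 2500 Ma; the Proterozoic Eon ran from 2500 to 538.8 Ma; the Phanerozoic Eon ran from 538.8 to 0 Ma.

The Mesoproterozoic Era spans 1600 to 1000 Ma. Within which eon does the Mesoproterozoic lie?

Proterozoic

The Mesoproterozoic (1600–1000 Ma) lies entirely within 2500–538.8 Ma, the Proterozoic Eon.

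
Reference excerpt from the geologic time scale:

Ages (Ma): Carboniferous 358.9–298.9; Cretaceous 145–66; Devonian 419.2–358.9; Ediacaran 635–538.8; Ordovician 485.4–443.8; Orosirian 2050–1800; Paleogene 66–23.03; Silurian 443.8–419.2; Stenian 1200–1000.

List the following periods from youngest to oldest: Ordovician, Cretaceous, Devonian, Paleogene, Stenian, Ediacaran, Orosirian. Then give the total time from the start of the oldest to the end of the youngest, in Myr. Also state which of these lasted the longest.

Paleogene, Cretaceous, Devonian, Ordovician, Ediacaran, Stenian, Orosirian; total span 2026.97 Myr; longest is Orosirian

Start ages (Ma): Orosirian 2050, Stenian 1200, Ediacaran 635, Ordovician 485.4, Devonian 419.2, Cretaceous 145, Paleogene 66.
Ordered youngest to oldest: Paleogene, Cretaceous, Devonian, Ordovician, Ediacaran, Stenian, Orosirian.
Span = 2050 − 23.03 = 2026.97 Myr.
Durations: Cretaceous 79, Orosirian 250, Devonian 60.3, Paleogene 42.97, Ediacaran 96.2, Ordovician 41.6, Stenian 200 → longest is Orosirian (250 Myr).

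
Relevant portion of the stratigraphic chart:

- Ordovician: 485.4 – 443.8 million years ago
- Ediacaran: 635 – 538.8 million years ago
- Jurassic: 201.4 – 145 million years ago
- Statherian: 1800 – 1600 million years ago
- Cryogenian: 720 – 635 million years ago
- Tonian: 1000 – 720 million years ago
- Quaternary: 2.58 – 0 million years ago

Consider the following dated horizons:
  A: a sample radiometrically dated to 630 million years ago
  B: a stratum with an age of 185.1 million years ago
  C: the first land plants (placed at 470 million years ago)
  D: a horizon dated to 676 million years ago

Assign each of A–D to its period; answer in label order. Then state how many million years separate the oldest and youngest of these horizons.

Match each age against the start–end ranges in the excerpt: A = 630 Ma → Ediacaran (635–538.8); B = 185.1 Ma → Jurassic (201.4–145); C = 470 Ma → Ordovician (485.4–443.8); D = 676 Ma → Cryogenian (720–635).
The largest age is 676 Ma and the smallest is 185.1 Ma; their difference is 490.9 Myr.

A — Ediacaran; B — Jurassic; C — Ordovician; D — Cryogenian; span 490.9 million years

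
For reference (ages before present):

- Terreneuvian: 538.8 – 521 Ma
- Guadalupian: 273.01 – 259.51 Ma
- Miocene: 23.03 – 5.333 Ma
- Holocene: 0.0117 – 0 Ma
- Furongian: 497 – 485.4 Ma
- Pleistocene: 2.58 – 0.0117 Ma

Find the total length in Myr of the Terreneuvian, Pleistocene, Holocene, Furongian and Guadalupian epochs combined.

Duration is start − end for each: (538.8 − 521) + (2.58 − 0.0117) + (0.0117 − 0) + (497 − 485.4) + (273.01 − 259.51).
That is 17.8 + 2.5683 + 0.0117 + 11.6 + 13.5, which totals 45.48 million years.

45.48 million years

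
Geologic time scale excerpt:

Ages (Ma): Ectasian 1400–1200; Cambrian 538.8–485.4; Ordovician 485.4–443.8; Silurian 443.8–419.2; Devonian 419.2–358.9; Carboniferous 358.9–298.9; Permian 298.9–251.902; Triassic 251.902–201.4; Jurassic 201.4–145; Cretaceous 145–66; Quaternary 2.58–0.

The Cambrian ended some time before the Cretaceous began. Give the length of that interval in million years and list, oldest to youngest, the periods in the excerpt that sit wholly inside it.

340.4 million years; Ordovician, Silurian, Devonian, Carboniferous, Permian, Triassic, Jurassic

End of Cambrian = 485.4 Ma; start of Cretaceous = 145 Ma.
Gap = 485.4 − 145 = 340.4 Myr.
Periods wholly inside 485.4–145 Ma: Ordovician (485.4–443.8), Silurian (443.8–419.2), Devonian (419.2–358.9), Carboniferous (358.9–298.9), Permian (298.9–251.902), Triassic (251.902–201.4), Jurassic (201.4–145).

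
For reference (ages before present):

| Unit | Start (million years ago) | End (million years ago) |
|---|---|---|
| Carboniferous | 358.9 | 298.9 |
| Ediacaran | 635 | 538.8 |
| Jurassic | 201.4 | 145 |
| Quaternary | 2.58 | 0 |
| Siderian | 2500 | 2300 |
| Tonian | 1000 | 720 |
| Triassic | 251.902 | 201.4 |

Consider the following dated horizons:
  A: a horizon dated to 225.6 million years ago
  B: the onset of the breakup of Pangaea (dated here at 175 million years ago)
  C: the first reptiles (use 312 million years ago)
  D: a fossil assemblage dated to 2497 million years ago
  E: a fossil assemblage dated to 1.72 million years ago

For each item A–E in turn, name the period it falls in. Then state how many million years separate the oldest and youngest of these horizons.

Match each age against the start–end ranges in the excerpt: A = 225.6 Ma → Triassic (251.902–201.4); B = 175 Ma → Jurassic (201.4–145); C = 312 Ma → Carboniferous (358.9–298.9); D = 2497 Ma → Siderian (2500–2300); E = 1.72 Ma → Quaternary (2.58–0).
The largest age is 2497 Ma and the smallest is 1.72 Ma; their difference is 2495.28 Myr.

A — Triassic; B — Jurassic; C — Carboniferous; D — Siderian; E — Quaternary; span 2495.28 million years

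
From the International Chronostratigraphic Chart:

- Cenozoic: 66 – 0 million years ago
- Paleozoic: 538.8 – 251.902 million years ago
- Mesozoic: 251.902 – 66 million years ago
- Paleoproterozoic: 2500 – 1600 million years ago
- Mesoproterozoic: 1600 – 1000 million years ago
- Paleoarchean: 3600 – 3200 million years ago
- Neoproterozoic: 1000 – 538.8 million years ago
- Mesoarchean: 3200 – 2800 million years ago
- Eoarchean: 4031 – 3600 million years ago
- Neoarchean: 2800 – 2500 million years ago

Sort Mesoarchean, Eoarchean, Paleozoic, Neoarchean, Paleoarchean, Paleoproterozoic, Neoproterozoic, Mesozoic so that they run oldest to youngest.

The oldest of these is Eoarchean (starts 4031 Ma) and the youngest is Mesozoic (ends 66 Ma).
In between, by decreasing start age: Paleoarchean (3600), Mesoarchean (3200), Neoarchean (2800), Paleoproterozoic (2500), Neoproterozoic (1000), Paleozoic (538.8).

Eoarchean, Paleoarchean, Mesoarchean, Neoarchean, Paleoproterozoic, Neoproterozoic, Paleozoic, Mesozoic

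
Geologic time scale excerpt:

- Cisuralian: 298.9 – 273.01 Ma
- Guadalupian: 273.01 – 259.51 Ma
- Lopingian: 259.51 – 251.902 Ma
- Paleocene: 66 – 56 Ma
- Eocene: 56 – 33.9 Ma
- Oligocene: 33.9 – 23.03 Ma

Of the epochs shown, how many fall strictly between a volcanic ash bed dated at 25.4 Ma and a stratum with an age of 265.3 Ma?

3

The older date is 265.3 Ma and the younger is 25.4 Ma.
Epochs with start < 265.3 and end > 25.4 Ma: Lopingian (259.51–251.902), Paleocene (66–56), Eocene (56–33.9).
That is 3 complete epochs.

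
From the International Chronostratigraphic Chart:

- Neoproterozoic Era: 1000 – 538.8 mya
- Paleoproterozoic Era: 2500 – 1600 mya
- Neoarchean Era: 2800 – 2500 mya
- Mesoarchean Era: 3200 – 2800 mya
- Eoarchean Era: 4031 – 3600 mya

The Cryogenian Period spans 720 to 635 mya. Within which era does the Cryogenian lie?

The Cryogenian (720–635 Ma) lies entirely within 1000–538.8 Ma, the Neoproterozoic Era.

Neoproterozoic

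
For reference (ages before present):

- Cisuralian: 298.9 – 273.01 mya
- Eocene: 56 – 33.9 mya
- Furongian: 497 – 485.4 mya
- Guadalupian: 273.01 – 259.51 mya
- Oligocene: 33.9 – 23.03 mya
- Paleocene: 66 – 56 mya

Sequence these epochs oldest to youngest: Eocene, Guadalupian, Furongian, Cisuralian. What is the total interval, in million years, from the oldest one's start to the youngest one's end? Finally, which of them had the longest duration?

From the excerpt: Eocene 56–33.9; Guadalupian 273.01–259.51; Furongian 497–485.4; Cisuralian 298.9–273.01 (Ma).
Larger Ma is earlier, so the oldest is Furongian and the youngest is Eocene; oldest to youngest: Furongian, Cisuralian, Guadalupian, Eocene.
Oldest start 497 minus youngest end 33.9 gives 463.1 Myr overall.
Individual lengths (start − end): Guadalupian 13.5; Cisuralian 25.89; Furongian 11.6; Eocene 22.1. The largest is Cisuralian at 25.89 Myr.

Furongian, Cisuralian, Guadalupian, Eocene; total span 463.1 Myr; longest is Cisuralian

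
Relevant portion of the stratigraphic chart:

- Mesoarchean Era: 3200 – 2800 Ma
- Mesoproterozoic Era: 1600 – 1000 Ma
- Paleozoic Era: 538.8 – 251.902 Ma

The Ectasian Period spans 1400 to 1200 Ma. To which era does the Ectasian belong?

The Ectasian (1400–1200 Ma) lies entirely within 1600–1000 Ma, the Mesoproterozoic Era.

Mesoproterozoic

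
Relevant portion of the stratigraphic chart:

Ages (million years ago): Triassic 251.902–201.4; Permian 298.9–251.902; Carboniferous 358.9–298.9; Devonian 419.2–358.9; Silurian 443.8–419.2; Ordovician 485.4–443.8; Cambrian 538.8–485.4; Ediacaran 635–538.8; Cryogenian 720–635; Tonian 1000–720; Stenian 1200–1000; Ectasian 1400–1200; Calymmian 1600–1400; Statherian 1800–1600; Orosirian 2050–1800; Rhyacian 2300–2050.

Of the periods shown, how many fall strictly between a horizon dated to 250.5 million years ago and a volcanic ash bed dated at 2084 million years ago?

14

2084 Ma sits inside the Rhyacian (2300–2050) and 250.5 Ma inside the Triassic (251.902–201.4); neither of those is wholly between the two dates.
The listed periods lying completely between them are Orosirian, Statherian, Calymmian, Ectasian, Stenian, Tonian, Cryogenian, Ediacaran, Cambrian, Ordovician, Silurian, Devonian, Carboniferous, Permian — 14 in all.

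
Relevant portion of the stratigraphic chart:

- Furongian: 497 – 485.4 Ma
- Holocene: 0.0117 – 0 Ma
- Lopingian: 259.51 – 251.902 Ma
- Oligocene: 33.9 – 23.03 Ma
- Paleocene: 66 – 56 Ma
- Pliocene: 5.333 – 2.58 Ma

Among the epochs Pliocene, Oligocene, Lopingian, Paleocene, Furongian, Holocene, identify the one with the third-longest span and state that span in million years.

Paleocene, 10 million years

Start − end for each: Pliocene 5.333 − 2.58 = 2.753; Oligocene 33.9 − 23.03 = 10.87; Lopingian 259.51 − 251.902 = 7.608; Paleocene 66 − 56 = 10; Furongian 497 − 485.4 = 11.6; Holocene 0.0117 − 0 = 0.0117.
Ranking these from longest: Furongian > Oligocene > Paleocene > Lopingian > Pliocene > Holocene.
Position 3 in that ranking is Paleocene, which lasted 10 Myr.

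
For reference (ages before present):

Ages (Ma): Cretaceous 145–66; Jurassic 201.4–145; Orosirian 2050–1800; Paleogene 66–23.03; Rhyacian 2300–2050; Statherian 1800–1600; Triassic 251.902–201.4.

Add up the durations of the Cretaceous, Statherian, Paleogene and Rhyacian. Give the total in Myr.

571.97 million years

Each duration: Cretaceous = 79; Statherian = 200; Paleogene = 42.97; Rhyacian = 250.
Sum: 79 + 200 + 42.97 + 250 = 571.97 Myr.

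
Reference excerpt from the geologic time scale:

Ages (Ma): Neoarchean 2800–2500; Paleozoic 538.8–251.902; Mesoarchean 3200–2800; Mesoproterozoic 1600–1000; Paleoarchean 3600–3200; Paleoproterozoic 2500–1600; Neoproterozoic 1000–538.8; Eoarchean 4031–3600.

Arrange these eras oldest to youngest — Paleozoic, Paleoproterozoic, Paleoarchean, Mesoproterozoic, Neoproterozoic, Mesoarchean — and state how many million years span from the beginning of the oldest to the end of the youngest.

Start ages (Ma): Paleoarchean 3600, Mesoarchean 3200, Paleoproterozoic 2500, Mesoproterozoic 1600, Neoproterozoic 1000, Paleozoic 538.8.
Ordered oldest to youngest: Paleoarchean, Mesoarchean, Paleoproterozoic, Mesoproterozoic, Neoproterozoic, Paleozoic.
Span = 3600 − 251.902 = 3348.098 Myr.

Paleoarchean, Mesoarchean, Paleoproterozoic, Mesoproterozoic, Neoproterozoic, Paleozoic; total span 3348.098 Myr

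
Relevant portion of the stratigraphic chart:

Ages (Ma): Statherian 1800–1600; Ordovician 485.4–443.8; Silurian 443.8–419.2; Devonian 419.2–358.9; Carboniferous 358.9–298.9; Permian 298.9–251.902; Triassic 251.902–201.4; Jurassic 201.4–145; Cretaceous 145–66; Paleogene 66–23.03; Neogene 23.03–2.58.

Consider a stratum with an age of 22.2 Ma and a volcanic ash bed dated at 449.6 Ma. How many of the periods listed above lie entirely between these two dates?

8

The older date is 449.6 Ma and the younger is 22.2 Ma.
Periods with start < 449.6 and end > 22.2 Ma: Silurian (443.8–419.2), Devonian (419.2–358.9), Carboniferous (358.9–298.9), Permian (298.9–251.902), Triassic (251.902–201.4), Jurassic (201.4–145), Cretaceous (145–66), Paleogene (66–23.03).
That is 8 complete periods.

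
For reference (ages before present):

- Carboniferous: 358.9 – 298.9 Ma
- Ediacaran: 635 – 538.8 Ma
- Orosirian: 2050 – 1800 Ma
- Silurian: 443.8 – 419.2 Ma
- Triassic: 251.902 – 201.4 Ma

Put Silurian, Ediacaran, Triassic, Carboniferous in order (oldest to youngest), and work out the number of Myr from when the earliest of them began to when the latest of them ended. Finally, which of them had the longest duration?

Ediacaran, Silurian, Carboniferous, Triassic; total span 433.6 Myr; longest is Ediacaran

From the excerpt: Silurian 443.8–419.2; Ediacaran 635–538.8; Triassic 251.902–201.4; Carboniferous 358.9–298.9 (Ma).
Larger Ma is earlier, so the oldest is Ediacaran and the youngest is Triassic; oldest to youngest: Ediacaran, Silurian, Carboniferous, Triassic.
Oldest start 635 minus youngest end 201.4 gives 433.6 Myr overall.
Individual lengths (start − end): Carboniferous 60; Silurian 24.6; Ediacaran 96.2; Triassic 50.502. The largest is Ediacaran at 96.2 Myr.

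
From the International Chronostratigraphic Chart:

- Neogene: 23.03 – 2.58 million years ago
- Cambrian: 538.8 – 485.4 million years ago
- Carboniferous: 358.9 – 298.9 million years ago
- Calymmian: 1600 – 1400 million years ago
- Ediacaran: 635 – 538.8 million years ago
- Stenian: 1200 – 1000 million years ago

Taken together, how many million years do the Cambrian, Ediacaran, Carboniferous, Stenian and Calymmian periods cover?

Each duration: Cambrian = 53.4; Ediacaran = 96.2; Carboniferous = 60; Stenian = 200; Calymmian = 200.
Sum: 53.4 + 96.2 + 60 + 200 + 200 = 609.6 Myr.

609.6 million years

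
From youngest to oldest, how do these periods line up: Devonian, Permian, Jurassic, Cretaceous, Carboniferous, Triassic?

Cretaceous, Jurassic, Triassic, Permian, Carboniferous, Devonian

Era membership (oldest first within each) — Paleozoic: Devonian, Carboniferous, Permian; Mesozoic: Triassic, Jurassic, Cretaceous. Paleozoic precedes Mesozoic, which precedes Cenozoic. Concatenating the groups in that era order and then reversing gives youngest to oldest.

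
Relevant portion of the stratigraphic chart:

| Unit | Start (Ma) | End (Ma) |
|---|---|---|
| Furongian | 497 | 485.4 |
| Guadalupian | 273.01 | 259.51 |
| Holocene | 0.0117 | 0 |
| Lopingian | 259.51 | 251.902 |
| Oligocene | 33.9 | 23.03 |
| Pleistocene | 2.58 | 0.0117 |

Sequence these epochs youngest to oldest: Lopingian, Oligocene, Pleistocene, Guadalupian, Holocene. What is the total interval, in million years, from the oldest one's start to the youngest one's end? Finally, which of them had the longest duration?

Holocene, Pleistocene, Oligocene, Lopingian, Guadalupian; total span 273.01 Myr; longest is Guadalupian

From the excerpt: Lopingian 259.51–251.902; Oligocene 33.9–23.03; Pleistocene 2.58–0.0117; Guadalupian 273.01–259.51; Holocene 0.0117–0 (Ma).
Larger Ma is earlier, so the oldest is Guadalupian and the youngest is Holocene; youngest to oldest: Holocene, Pleistocene, Oligocene, Lopingian, Guadalupian.
Oldest start 273.01 minus youngest end 0 gives 273.01 Myr overall.
Individual lengths (start − end): Lopingian 7.608; Guadalupian 13.5; Holocene 0.0117; Oligocene 10.87; Pleistocene 2.5683. The largest is Guadalupian at 13.5 Myr.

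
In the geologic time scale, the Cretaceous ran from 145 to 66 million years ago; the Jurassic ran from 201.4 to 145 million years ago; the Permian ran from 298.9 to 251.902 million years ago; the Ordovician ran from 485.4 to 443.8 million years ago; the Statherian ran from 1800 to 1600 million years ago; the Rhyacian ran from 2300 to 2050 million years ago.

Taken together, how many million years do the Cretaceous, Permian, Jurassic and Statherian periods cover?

Each duration: Cretaceous = 79; Permian = 46.998; Jurassic = 56.4; Statherian = 200.
Sum: 79 + 46.998 + 56.4 + 200 = 382.398 Myr.

382.398 million years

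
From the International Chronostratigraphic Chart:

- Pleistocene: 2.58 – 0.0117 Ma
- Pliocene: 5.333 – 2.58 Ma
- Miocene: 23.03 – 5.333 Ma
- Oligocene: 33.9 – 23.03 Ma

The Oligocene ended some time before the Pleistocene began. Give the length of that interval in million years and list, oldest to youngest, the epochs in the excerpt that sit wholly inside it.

20.45 million years; Miocene, Pliocene

End of Oligocene = 23.03 Ma; start of Pleistocene = 2.58 Ma.
Gap = 23.03 − 2.58 = 20.45 Myr.
Epochs wholly inside 23.03–2.58 Ma: Miocene (23.03–5.333), Pliocene (5.333–2.58).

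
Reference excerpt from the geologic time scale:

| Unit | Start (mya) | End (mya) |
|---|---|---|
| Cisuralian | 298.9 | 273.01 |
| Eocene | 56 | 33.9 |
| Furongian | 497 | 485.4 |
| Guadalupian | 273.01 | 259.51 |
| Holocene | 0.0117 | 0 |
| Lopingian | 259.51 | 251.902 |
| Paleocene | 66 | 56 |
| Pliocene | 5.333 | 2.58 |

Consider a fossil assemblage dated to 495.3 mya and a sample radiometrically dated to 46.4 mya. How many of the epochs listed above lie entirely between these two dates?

495.3 Ma sits inside the Furongian (497–485.4) and 46.4 Ma inside the Eocene (56–33.9); neither of those is wholly between the two dates.
The listed epochs lying completely between them are Cisuralian, Guadalupian, Lopingian, Paleocene — 4 in all.

4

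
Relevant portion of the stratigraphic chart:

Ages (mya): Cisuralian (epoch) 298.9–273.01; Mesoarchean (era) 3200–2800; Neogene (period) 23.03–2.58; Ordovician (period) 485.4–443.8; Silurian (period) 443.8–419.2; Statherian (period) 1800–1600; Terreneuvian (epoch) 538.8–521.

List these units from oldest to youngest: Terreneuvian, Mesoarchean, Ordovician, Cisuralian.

Mesoarchean, Terreneuvian, Ordovician, Cisuralian

Sorting by start age (descending Ma, since larger Ma = older): Mesoarchean began 3200, Terreneuvian began 538.8, Ordovician began 485.4, Cisuralian began 298.9.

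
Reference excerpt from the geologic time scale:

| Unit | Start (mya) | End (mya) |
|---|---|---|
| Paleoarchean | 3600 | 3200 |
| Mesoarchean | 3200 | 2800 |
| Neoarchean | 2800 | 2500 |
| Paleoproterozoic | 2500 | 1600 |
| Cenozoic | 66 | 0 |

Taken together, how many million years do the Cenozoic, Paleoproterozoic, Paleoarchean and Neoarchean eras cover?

1666 million years

Each duration: Cenozoic = 66; Paleoproterozoic = 900; Paleoarchean = 400; Neoarchean = 300.
Sum: 66 + 900 + 400 + 300 = 1666 Myr.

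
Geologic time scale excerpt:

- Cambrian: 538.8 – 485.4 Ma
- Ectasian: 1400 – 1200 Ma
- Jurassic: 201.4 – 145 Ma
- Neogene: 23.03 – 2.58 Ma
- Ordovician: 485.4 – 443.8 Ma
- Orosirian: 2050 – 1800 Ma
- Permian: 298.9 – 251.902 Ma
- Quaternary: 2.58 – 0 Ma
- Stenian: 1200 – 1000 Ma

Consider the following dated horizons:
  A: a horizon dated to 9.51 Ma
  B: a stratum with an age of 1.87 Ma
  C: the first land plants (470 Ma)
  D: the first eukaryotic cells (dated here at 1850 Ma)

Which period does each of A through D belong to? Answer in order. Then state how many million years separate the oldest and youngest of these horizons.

A: 9.51 Ma lies in 23.03–2.58 Ma, so Neogene.
B: 1.87 Ma lies in 2.58–0 Ma, so Quaternary.
C: 470 Ma lies in 485.4–443.8 Ma, so Ordovician.
D: 1850 Ma lies in 2050–1800 Ma, so Orosirian.
Oldest = 1850 Ma, youngest = 1.87 Ma → span 1848.13 Myr.

A — Neogene; B — Quaternary; C — Ordovician; D — Orosirian; span 1848.13 million years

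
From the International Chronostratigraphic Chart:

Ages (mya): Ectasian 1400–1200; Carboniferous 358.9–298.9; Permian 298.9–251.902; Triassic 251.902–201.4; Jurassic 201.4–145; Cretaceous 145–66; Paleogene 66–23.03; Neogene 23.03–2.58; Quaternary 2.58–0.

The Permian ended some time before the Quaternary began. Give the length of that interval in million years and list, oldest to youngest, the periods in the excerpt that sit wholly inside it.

249.322 million years; Triassic, Jurassic, Cretaceous, Paleogene, Neogene

End of Permian = 251.902 Ma; start of Quaternary = 2.58 Ma.
Gap = 251.902 − 2.58 = 249.322 Myr.
Periods wholly inside 251.902–2.58 Ma: Triassic (251.902–201.4), Jurassic (201.4–145), Cretaceous (145–66), Paleogene (66–23.03), Neogene (23.03–2.58).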